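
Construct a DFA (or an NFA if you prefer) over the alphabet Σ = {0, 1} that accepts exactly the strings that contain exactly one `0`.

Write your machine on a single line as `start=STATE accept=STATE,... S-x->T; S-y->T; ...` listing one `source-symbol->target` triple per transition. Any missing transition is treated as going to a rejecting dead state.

start=A; accept=B; A-0->B; A-1->A; B-0->C; B-1->B; C-0->C; C-1->C

Count `0`s, saturating at 2: state A means no `0` yet, B means one `0` seen, C means more than one. Each `0` increments (capped at C); other symbols loop. Accept from {B}.
3 states suffice.
       0  1 
>  A   B  A 
 * B   C  B 
   C   C  C 
(> = start, * = accepting)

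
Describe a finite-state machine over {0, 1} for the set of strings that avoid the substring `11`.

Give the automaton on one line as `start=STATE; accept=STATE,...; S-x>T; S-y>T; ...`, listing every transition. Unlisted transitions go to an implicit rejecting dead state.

Track partial matches of the forbidden pattern `11`. State q2 is a dead state reached once `11` has occurred; every other state accepts. q0 means no part of `11` is currently matched.
3 states suffice.
        0   1  
>* q0   q0  q1 
 * q1   q0  q2 
   q2   q2  q2 
(> = start, * = accepting)

start=q0; accept=q0,q1; q0-0>q0; q0-1>q1; q1-0>q0; q1-1>q2; q2-0>q2; q2-1>q2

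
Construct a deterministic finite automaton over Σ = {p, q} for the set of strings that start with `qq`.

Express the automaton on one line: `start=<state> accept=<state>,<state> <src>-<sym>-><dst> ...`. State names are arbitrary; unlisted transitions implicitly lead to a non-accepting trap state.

start=A accept=C A-p->D A-q->B B-p->D B-q->C C-p->C C-q->C D-p->D D-q->D

Check the first 2 symbols one by one: A through B record how many have matched `qq` so far; any wrong symbol goes to the dead state D. After all 2 match we enter the accepting sink C.
4 states suffice.
       p  q 
>  A   D  B 
   B   D  C 
 * C   C  C 
   D   D  D 
(> = start, * = accepting)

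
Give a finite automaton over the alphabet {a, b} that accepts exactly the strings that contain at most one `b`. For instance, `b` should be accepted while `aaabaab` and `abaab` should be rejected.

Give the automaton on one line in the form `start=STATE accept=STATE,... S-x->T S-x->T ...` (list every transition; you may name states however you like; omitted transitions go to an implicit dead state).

start=S0 accept=S0,S1 S0-a->S0 S0-b->S1 S1-a->S1 S1-b->S2 S2-a->S2 S2-b->S2

Count `b`s, saturating at 2: state S0 means no `b` yet, S1 means one `b` seen, S2 means more than one. Each `b` increments (capped at S2); other symbols loop. Accept from {S0, S1}.
3 states suffice.
        a   b  
>* S0   S0  S1 
 * S1   S1  S2 
   S2   S2  S2 
(> = start, * = accepting)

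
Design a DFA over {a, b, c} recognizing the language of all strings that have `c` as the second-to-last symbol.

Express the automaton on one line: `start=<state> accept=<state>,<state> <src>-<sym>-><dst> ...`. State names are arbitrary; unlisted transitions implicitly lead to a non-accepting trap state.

Because acceptance depends on a position counted from the end, the machine has to buffer the most recent 2 symbols. Make each state the string of the last up-to-2 symbols read; on input `x` shift the window left and append `x`. Accept when the buffered window has length 2 and begins with `c`.
          a    b    c  
>  S0     S1   S2   S3 
   S1     S4   S5   S6 
   S2     S7   S8   S9 
   S3    S10  S11  S12 
   S4     S4   S5   S6 
   S5     S7   S8   S9 
   S6    S10  S11  S12 
   S7     S4   S5   S6 
   S8     S7   S8   S9 
   S9    S10  S11  S12 
 * S10    S4   S5   S6 
 * S11    S7   S8   S9 
 * S12   S10  S11  S12 
(> = start, * = accepting)

start=S0 accept=S10,S11,S12 S0-a->S1 S0-b->S2 S0-c->S3 S1-a->S4 S1-b->S5 S1-c->S6 S2-a->S7 S2-b->S8 S2-c->S9 S3-a->S10 S3-b->S11 S3-c->S12 S4-a->S4 S4-b->S5 S4-c->S6 S5-a->S7 S5-b->S8 S5-c->S9 S6-a->S10 S6-b->S11 S6-c->S12 S7-a->S4 S7-b->S5 S7-c->S6 S8-a->S7 S8-b->S8 S8-c->S9 S9-a->S10 S9-b->S11 S9-c->S12 S10-a->S4 S10-b->S5 S10-c->S6 S11-a->S7 S11-b->S8 S11-c->S9 S12-a->S10 S12-b->S11 S12-c->S12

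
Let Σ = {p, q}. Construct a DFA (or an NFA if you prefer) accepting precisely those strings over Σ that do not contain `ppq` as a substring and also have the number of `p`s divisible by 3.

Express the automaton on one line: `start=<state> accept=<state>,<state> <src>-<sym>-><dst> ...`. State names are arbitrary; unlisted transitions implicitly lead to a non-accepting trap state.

Run two small machines in parallel and take their product. One (4 states) tracks partial matches of the forbidden pattern `ppq`; the other (3 states) tracks the count of `p`s modulo 3. Each combined state is a pair, one component from each; accept when both components accept. Minimizing collapses redundant product states.
A 10-state machine:
        p   q  
>* S0   S1  S0 
   S1   S2  S3 
   S2   S4  S5 
   S3   S6  S3 
 * S4   S7  S5 
   S5   S5  S5 
   S6   S4  S8 
   S7   S2  S5 
   S8   S9  S8 
 * S9   S7  S0 
(> = start, * = accepting)

start=S0 accept=S0,S4,S9 S0-p->S1 S0-q->S0 S1-p->S2 S1-q->S3 S2-p->S4 S2-q->S5 S3-p->S6 S3-q->S3 S4-p->S7 S4-q->S5 S5-p->S5 S5-q->S5 S6-p->S4 S6-q->S8 S7-p->S2 S7-q->S5 S8-p->S9 S8-q->S8 S9-p->S7 S9-q->S0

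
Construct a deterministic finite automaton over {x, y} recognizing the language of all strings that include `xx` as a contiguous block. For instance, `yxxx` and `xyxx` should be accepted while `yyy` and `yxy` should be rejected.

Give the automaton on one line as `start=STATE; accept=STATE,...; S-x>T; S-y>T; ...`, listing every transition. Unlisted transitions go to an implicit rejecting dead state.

start=q0; accept=q2; q0-x>q1; q0-y>q0; q1-x>q2; q1-y>q0; q2-x>q2; q2-y>q2

Track how much of `xx` has been matched so far: state q0 is no progress, q2 is the absorbing accept state reached once `xx` has occurred. Intermediate states record partial matches; on a mismatch, fall back to the longest reusable overlap.
A 3-state machine:
        x   y  
>  q0   q1  q0 
   q1   q2  q0 
 * q2   q2  q2 
(> = start, * = accepting)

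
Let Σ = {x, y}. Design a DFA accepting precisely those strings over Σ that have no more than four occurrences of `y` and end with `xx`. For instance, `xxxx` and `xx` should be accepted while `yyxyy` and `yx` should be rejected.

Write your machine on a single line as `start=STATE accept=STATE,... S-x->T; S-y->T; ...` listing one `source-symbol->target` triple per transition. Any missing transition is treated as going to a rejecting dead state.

Build one automaton per condition and run them in lockstep. The first has 6 states tracking the count of `y`s, saturating at 5; the second has 3 states tracking how much of the suffix `xx` has currently been matched. A product state is a pair (one from each), accepting exactly when both do. Equivalent product states are then merged.
16 states suffice.
       x  y 
>  A   B  C 
   B   D  C 
   C   E  F 
 * D   D  C 
   E   G  F 
   F   H  I 
 * G   G  F 
   H   J  I 
   I   K  L 
 * J   J  I 
   K   M  L 
   L   N  O 
 * M   M  L 
   N   P  O 
   O   O  O 
 * P   P  O 
(> = start, * = accepting)

start=A; accept=D,G,J,M,P; A-x->B; A-y->C; B-x->D; B-y->C; C-x->E; C-y->F; D-x->D; D-y->C; E-x->G; E-y->F; F-x->H; F-y->I; G-x->G; G-y->F; H-x->J; H-y->I; I-x->K; I-y->L; J-x->J; J-y->I; K-x->M; K-y->L; L-x->N; L-y->O; M-x->M; M-y->L; N-x->P; N-y->O; O-x->O; O-y->O; P-x->P; P-y->O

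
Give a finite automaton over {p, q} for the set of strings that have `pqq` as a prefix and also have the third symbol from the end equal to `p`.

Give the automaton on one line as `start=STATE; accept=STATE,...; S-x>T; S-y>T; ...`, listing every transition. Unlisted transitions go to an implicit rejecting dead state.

Run two small machines in parallel and take their product. The first has 5 states tracking whether the input so far still matches the prefix `pqq`; the second has 15 states tracking the last 3 symbols read. A product state is a pair (one from each), accepting exactly when both do.
With 23 states:
          p    q  
>  S0     S1   S2 
   S1     S3   S4 
   S2     S5   S6 
   S3     S7   S8 
   S4     S9  S10 
   S5    S11  S12 
   S6    S13  S14 
   S7     S7   S8 
   S8     S9  S15 
   S9    S11  S12 
 * S10   S16  S17 
   S11    S7   S8 
   S12    S9  S15 
   S13   S11  S12 
   S14   S13  S14 
   S15   S13  S14 
   S16   S18  S19 
   S17   S16  S17 
   S18   S20  S21 
   S19   S22  S10 
 * S20   S20  S21 
 * S21   S22  S10 
 * S22   S18  S19 
(> = start, * = accepting)

start=S0; accept=S10,S20,S21,S22; S0-p>S1; S0-q>S2; S1-p>S3; S1-q>S4; S2-p>S5; S2-q>S6; S3-p>S7; S3-q>S8; S4-p>S9; S4-q>S10; S5-p>S11; S5-q>S12; S6-p>S13; S6-q>S14; S7-p>S7; S7-q>S8; S8-p>S9; S8-q>S15; S9-p>S11; S9-q>S12; S10-p>S16; S10-q>S17; S11-p>S7; S11-q>S8; S12-p>S9; S12-q>S15; S13-p>S11; S13-q>S12; S14-p>S13; S14-q>S14; S15-p>S13; S15-q>S14; S16-p>S18; S16-q>S19; S17-p>S16; S17-q>S17; S18-p>S20; S18-q>S21; S19-p>S22; S19-q>S10; S20-p>S20; S20-q>S21; S21-p>S22; S21-q>S10; S22-p>S18; S22-q>S19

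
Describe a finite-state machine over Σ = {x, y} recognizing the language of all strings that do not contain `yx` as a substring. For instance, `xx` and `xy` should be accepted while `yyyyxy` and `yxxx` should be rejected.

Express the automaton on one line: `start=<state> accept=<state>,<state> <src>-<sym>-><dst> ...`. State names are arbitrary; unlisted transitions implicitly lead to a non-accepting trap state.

start=q0 accept=q0,q1 q0-x->q0 q0-y->q1 q1-x->q2 q1-y->q1 q2-x->q2 q2-y->q2

Track partial matches of the forbidden pattern `yx`. State q2 is a dead state reached once `yx` has occurred; every other state accepts. q0 means no part of `yx` is currently matched.
A 3-state machine:
        x   y  
>* q0   q0  q1 
 * q1   q2  q1 
   q2   q2  q2 
(> = start, * = accepting)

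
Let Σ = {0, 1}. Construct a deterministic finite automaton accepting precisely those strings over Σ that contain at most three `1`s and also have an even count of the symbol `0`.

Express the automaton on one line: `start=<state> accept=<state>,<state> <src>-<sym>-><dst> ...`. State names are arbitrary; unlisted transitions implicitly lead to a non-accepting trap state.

Build one automaton per condition and run them in lockstep. The first has 5 states tracking the count of `1`s, saturating at 4; the second has 2 states tracking the count of `0`s modulo 2. A product state is a pair (one from each), accepting exactly when both do. Equivalent product states are then merged.
        0   1  
>* q0   q1  q2 
   q1   q0  q3 
 * q2   q3  q4 
   q3   q2  q5 
 * q4   q5  q6 
   q5   q4  q7 
 * q6   q7  q8 
   q7   q6  q8 
   q8   q8  q8 
(> = start, * = accepting)

start=q0 accept=q0,q2,q4,q6 q0-0->q1 q0-1->q2 q1-0->q0 q1-1->q3 q2-0->q3 q2-1->q4 q3-0->q2 q3-1->q5 q4-0->q5 q4-1->q6 q5-0->q4 q5-1->q7 q6-0->q7 q6-1->q8 q7-0->q6 q7-1->q8 q8-0->q8 q8-1->q8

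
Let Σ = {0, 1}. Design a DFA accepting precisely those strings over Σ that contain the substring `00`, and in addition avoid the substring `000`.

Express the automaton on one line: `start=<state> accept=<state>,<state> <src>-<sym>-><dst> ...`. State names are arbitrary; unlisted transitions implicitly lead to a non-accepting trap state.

Build one automaton per condition and run them in lockstep. The first has 3 states tracking whether and how much of `00` has been seen; the second has 4 states tracking partial matches of the forbidden pattern `000`. A product state is a pair (one from each), accepting exactly when both do.
A 6-state machine:
        0   1  
>  s0   s1  s0 
   s1   s2  s0 
 * s2   s3  s4 
   s3   s3  s3 
 * s4   s5  s4 
 * s5   s2  s4 
(> = start, * = accepting)

start=s0 accept=s2,s4,s5 s0-0->s1 s0-1->s0 s1-0->s2 s1-1->s0 s2-0->s3 s2-1->s4 s3-0->s3 s3-1->s3 s4-0->s5 s4-1->s4 s5-0->s2 s5-1->s4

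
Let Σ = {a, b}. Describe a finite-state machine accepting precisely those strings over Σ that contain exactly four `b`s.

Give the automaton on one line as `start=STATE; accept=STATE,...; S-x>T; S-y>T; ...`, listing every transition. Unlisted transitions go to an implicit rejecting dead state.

start=q0; accept=q4; q0-a>q0; q0-b>q1; q1-a>q1; q1-b>q2; q2-a>q2; q2-b>q3; q3-a>q3; q3-b>q4; q4-a>q4; q4-b>q5; q5-a>q5; q5-b>q5

Count `b`s, saturating at 5: states q0 through q4 mean 0 through 4 `b`s seen; q5 means more than 4. Each `b` increments (capped at q5); other symbols loop. Accept from {q4}.
A 6-state machine:
        a   b  
>  q0   q0  q1 
   q1   q1  q2 
   q2   q2  q3 
   q3   q3  q4 
 * q4   q4  q5 
   q5   q5  q5 
(> = start, * = accepting)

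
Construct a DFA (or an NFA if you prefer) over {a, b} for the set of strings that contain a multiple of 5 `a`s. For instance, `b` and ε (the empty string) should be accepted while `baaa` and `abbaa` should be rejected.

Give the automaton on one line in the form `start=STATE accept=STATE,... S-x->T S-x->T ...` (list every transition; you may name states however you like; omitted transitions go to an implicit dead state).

start=s0 accept=s0 s0-a->s1 s0-b->s0 s1-a->s2 s1-b->s1 s2-a->s3 s2-b->s2 s3-a->s4 s3-b->s3 s4-a->s0 s4-b->s4

The only thing that matters is how many `a`s have appeared, reduced mod 5. Use one state per residue: s0 for 0, …, s4 for 4. Reading `a` moves to the next residue; anything else stays put. s0 is accepting.
        a   b  
>* s0   s1  s0 
   s1   s2  s1 
   s2   s3  s2 
   s3   s4  s3 
   s4   s0  s4 
(> = start, * = accepting)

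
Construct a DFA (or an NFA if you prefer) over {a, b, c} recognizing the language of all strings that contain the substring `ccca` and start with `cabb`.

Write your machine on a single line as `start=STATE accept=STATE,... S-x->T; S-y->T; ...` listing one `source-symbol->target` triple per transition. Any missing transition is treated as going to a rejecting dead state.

start=q0; accept=q13; q0-a->q1; q0-b->q1; q0-c->q2; q1-a->q1; q1-b->q1; q1-c->q3; q2-a->q4; q2-b->q1; q2-c->q5; q3-a->q1; q3-b->q1; q3-c->q5; q4-a->q1; q4-b->q6; q4-c->q3; q5-a->q1; q5-b->q1; q5-c->q7; q6-a->q1; q6-b->q8; q6-c->q3; q7-a->q9; q7-b->q1; q7-c->q7; q8-a->q8; q8-b->q8; q8-c->q10; q9-a->q9; q9-b->q9; q9-c->q9; q10-a->q8; q10-b->q8; q10-c->q11; q11-a->q8; q11-b->q8; q11-c->q12; q12-a->q13; q12-b->q8; q12-c->q12; q13-a->q13; q13-b->q13; q13-c->q13

Run two small machines in parallel and take their product. The first has 5 states tracking whether and how much of `ccca` has been seen; the second has 6 states tracking whether the input so far still matches the prefix `cabb`. A product state is a pair (one from each), accepting exactly when both do.
          a    b    c  
>  q0     q1   q1   q2 
   q1     q1   q1   q3 
   q2     q4   q1   q5 
   q3     q1   q1   q5 
   q4     q1   q6   q3 
   q5     q1   q1   q7 
   q6     q1   q8   q3 
   q7     q9   q1   q7 
   q8     q8   q8  q10 
   q9     q9   q9   q9 
   q10    q8   q8  q11 
   q11    q8   q8  q12 
   q12   q13   q8  q12 
 * q13   q13  q13  q13 
(> = start, * = accepting)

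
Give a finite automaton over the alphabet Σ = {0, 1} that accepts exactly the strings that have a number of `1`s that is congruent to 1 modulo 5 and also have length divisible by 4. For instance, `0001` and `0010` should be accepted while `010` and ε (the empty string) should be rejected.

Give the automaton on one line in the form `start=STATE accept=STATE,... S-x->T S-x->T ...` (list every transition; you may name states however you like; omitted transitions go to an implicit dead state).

start=q0 accept=q10 q0-0->q1 q0-1->q2 q1-0->q3 q1-1->q4 q2-0->q4 q2-1->q5 q3-0->q6 q3-1->q7 q4-0->q7 q4-1->q8 q5-0->q8 q5-1->q9 q6-0->q0 q6-1->q10 q7-0->q10 q7-1->q11 q8-0->q11 q8-1->q12 q9-0->q12 q9-1->q13 q10-0->q2 q10-1->q14 q11-0->q14 q11-1->q15 q12-0->q15 q12-1->q16 q13-0->q16 q13-1->q1 q14-0->q5 q14-1->q17 q15-0->q17 q15-1->q18 q16-0->q18 q16-1->q3 q17-0->q9 q17-1->q19 q18-0->q19 q18-1->q6 q19-0->q13 q19-1->q0

Build one automaton per condition and run them in lockstep. One (5 states) tracks the count of `1`s modulo 5; the other (4 states) tracks the input length modulo 4. Each combined state is a pair, one component from each; accept when both components accept.
20 states suffice.
          0    1  
>  q0     q1   q2 
   q1     q3   q4 
   q2     q4   q5 
   q3     q6   q7 
   q4     q7   q8 
   q5     q8   q9 
   q6     q0  q10 
   q7    q10  q11 
   q8    q11  q12 
   q9    q12  q13 
 * q10    q2  q14 
   q11   q14  q15 
   q12   q15  q16 
   q13   q16   q1 
   q14    q5  q17 
   q15   q17  q18 
   q16   q18   q3 
   q17    q9  q19 
   q18   q19   q6 
   q19   q13   q0 
(> = start, * = accepting)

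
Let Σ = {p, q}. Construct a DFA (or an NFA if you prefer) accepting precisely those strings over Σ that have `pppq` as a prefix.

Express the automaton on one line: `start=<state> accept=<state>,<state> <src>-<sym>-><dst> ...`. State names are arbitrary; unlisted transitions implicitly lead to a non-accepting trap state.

start=A accept=E A-p->B A-q->F B-p->C B-q->F C-p->D C-q->F D-p->F D-q->E E-p->E E-q->E F-p->F F-q->F

Walk along `pppq` while the input agrees: from A take `p` to B, and so on. Any deviation drops to the rejecting sink F. Once E is reached the prefix is confirmed and every continuation is accepted.
A 6-state machine:
       p  q 
>  A   B  F 
   B   C  F 
   C   D  F 
   D   F  E 
 * E   E  E 
   F   F  F 
(> = start, * = accepting)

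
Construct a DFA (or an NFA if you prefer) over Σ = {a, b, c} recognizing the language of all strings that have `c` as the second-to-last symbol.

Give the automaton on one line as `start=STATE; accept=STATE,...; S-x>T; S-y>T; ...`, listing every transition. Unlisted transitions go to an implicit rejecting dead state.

A DFA must remember the last 2 symbols (since which symbol is second-to-last isn't known until the input ends). Use one state per possible window of the last ≤2 symbols; accept from those whose window starts with `c`.
          a    b    c  
>  S0     S1   S2   S3 
   S1     S4   S5   S6 
   S2     S7   S8   S9 
   S3    S10  S11  S12 
   S4     S4   S5   S6 
   S5     S7   S8   S9 
   S6    S10  S11  S12 
   S7     S4   S5   S6 
   S8     S7   S8   S9 
   S9    S10  S11  S12 
 * S10    S4   S5   S6 
 * S11    S7   S8   S9 
 * S12   S10  S11  S12 
(> = start, * = accepting)

start=S0; accept=S10,S11,S12; S0-a>S1; S0-b>S2; S0-c>S3; S1-a>S4; S1-b>S5; S1-c>S6; S2-a>S7; S2-b>S8; S2-c>S9; S3-a>S10; S3-b>S11; S3-c>S12; S4-a>S4; S4-b>S5; S4-c>S6; S5-a>S7; S5-b>S8; S5-c>S9; S6-a>S10; S6-b>S11; S6-c>S12; S7-a>S4; S7-b>S5; S7-c>S6; S8-a>S7; S8-b>S8; S8-c>S9; S9-a>S10; S9-b>S11; S9-c>S12; S10-a>S4; S10-b>S5; S10-c>S6; S11-a>S7; S11-b>S8; S11-c>S9; S12-a>S10; S12-b>S11; S12-c>S12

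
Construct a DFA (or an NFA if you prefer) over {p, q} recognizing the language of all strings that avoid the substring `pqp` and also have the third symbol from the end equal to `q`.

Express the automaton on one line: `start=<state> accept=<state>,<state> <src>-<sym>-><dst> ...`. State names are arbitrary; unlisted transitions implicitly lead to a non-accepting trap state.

start=s0 accept=s11,s12,s13,s14 s0-p->s1 s0-q->s2 s1-p->s3 s1-q->s4 s2-p->s5 s2-q->s6 s3-p->s7 s3-q->s8 s4-p->s9 s4-q->s10 s5-p->s11 s5-q->s12 s6-p->s13 s6-q->s14 s7-p->s7 s7-q->s8 s8-p->s9 s8-q->s10 s9-p->s15 s9-q->s16 s10-p->s13 s10-q->s14 s11-p->s7 s11-q->s8 s12-p->s9 s12-q->s10 s13-p->s11 s13-q->s12 s14-p->s13 s14-q->s14 s15-p->s17 s15-q->s18 s16-p->s9 s16-q->s19 s17-p->s17 s17-q->s18 s18-p->s9 s18-q->s19 s19-p->s20 s19-q->s21 s20-p->s15 s20-q->s16 s21-p->s20 s21-q->s21

Build one automaton per condition and run them in lockstep. One (4 states) tracks partial matches of the forbidden pattern `pqp`; the other (15 states) tracks the last 3 symbols read. Each combined state is a pair, one component from each; accept when both components accept.
With 22 states:
          p    q  
>  s0     s1   s2 
   s1     s3   s4 
   s2     s5   s6 
   s3     s7   s8 
   s4     s9  s10 
   s5    s11  s12 
   s6    s13  s14 
   s7     s7   s8 
   s8     s9  s10 
   s9    s15  s16 
   s10   s13  s14 
 * s11    s7   s8 
 * s12    s9  s10 
 * s13   s11  s12 
 * s14   s13  s14 
   s15   s17  s18 
   s16    s9  s19 
   s17   s17  s18 
   s18    s9  s19 
   s19   s20  s21 
   s20   s15  s16 
   s21   s20  s21 
(> = start, * = accepting)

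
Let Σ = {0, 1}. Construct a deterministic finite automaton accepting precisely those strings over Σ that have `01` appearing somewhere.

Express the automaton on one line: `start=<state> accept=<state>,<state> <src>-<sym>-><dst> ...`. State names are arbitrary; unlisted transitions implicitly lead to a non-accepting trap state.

Track how much of `01` has been matched so far: state s0 is no progress, s2 is the absorbing accept state reached once `01` has occurred. Intermediate states record partial matches; on a mismatch, fall back to the longest reusable overlap.
        0   1  
>  s0   s1  s0 
   s1   s1  s2 
 * s2   s2  s2 
(> = start, * = accepting)

start=s0 accept=s2 s0-0->s1 s0-1->s0 s1-0->s1 s1-1->s2 s2-0->s2 s2-1->s2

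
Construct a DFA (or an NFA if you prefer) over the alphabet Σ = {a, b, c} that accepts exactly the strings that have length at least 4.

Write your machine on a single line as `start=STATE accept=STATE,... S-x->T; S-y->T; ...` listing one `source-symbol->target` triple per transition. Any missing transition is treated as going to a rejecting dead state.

start=S0; accept=S4,S5; S0-a->S1; S0-b->S1; S0-c->S1; S1-a->S2; S1-b->S2; S1-c->S2; S2-a->S3; S2-b->S3; S2-c->S3; S3-a->S4; S3-b->S4; S3-c->S4; S4-a->S5; S4-b->S5; S4-c->S5; S5-a->S5; S5-b->S5; S5-c->S5

Count input length up to 5: every symbol moves from S0 toward S5, which means 'more than 4' and absorbs. Accept from {S4, S5}.
6 states suffice.
        a   b   c  
>  S0   S1  S1  S1 
   S1   S2  S2  S2 
   S2   S3  S3  S3 
   S3   S4  S4  S4 
 * S4   S5  S5  S5 
 * S5   S5  S5  S5 
(> = start, * = accepting)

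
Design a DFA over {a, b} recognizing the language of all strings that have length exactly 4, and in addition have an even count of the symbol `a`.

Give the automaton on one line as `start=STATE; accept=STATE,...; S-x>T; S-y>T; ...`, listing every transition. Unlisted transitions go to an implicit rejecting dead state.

start=q0; accept=q7; q0-a>q1; q0-b>q2; q1-a>q3; q1-b>q4; q2-a>q4; q2-b>q3; q3-a>q5; q3-b>q6; q4-a>q6; q4-b>q5; q5-a>q7; q5-b>q8; q6-a>q8; q6-b>q7; q7-a>q8; q7-b>q8; q8-a>q8; q8-b>q8

Build one automaton per condition and run them in lockstep. The first has 6 states tracking the input length, saturating at 5; the second has 2 states tracking the count of `a`s modulo 2. A product state is a pair (one from each), accepting exactly when both do. After merging equivalent states the machine shrinks.
9 states suffice.
        a   b  
>  q0   q1  q2 
   q1   q3  q4 
   q2   q4  q3 
   q3   q5  q6 
   q4   q6  q5 
   q5   q7  q8 
   q6   q8  q7 
 * q7   q8  q8 
   q8   q8  q8 
(> = start, * = accepting)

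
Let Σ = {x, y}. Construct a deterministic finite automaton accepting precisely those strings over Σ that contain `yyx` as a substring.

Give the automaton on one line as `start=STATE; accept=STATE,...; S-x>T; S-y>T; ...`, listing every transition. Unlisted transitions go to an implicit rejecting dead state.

start=q0; accept=q3; q0-x>q0; q0-y>q1; q1-x>q0; q1-y>q2; q2-x>q3; q2-y>q2; q3-x>q3; q3-y>q3

States q0..q2 record the length of the longest prefix of `yyx` that matches the current input suffix. Reaching q3 means `yyx` has been seen, and we stay there forever. Accept from q3.
A 4-state machine:
        x   y  
>  q0   q0  q1 
   q1   q0  q2 
   q2   q3  q2 
 * q3   q3  q3 
(> = start, * = accepting)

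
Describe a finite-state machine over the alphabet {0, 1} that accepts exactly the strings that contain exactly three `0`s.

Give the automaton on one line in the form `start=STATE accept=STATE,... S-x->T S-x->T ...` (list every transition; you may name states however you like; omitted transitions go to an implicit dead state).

Only the number of `0`s matters, and only up to 4. Make a chain q0 → q1 → q2 → q3 → q4 advanced by each `0` (with q4 absorbing); every other symbol self-loops. The accepting set is {q3}.
A 5-state machine:
        0   1  
>  q0   q1  q0 
   q1   q2  q1 
   q2   q3  q2 
 * q3   q4  q3 
   q4   q4  q4 
(> = start, * = accepting)

start=q0 accept=q3 q0-0->q1 q0-1->q0 q1-0->q2 q1-1->q1 q2-0->q3 q2-1->q2 q3-0->q4 q3-1->q3 q4-0->q4 q4-1->q4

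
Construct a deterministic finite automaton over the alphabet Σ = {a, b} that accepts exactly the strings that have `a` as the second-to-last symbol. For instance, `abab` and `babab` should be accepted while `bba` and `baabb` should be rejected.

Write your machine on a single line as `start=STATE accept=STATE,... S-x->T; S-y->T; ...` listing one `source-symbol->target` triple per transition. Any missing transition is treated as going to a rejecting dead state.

A DFA must remember the last 2 symbols (since which symbol is second-to-last isn't known until the input ends). Use one state per possible window of the last ≤2 symbols; accept from those whose window starts with `a`.
A 7-state machine:
        a   b  
>  q0   q1  q2 
   q1   q3  q4 
   q2   q5  q6 
 * q3   q3  q4 
 * q4   q5  q6 
   q5   q3  q4 
   q6   q5  q6 
(> = start, * = accepting)

start=q0; accept=q3,q4; q0-a->q1; q0-b->q2; q1-a->q3; q1-b->q4; q2-a->q5; q2-b->q6; q3-a->q3; q3-b->q4; q4-a->q5; q4-b->q6; q5-a->q3; q5-b->q4; q6-a->q5; q6-b->q6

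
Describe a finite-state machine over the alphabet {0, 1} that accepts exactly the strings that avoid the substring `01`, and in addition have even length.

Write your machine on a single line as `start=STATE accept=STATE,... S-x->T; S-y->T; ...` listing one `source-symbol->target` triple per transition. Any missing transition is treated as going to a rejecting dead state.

Build one automaton per condition and run them in lockstep. The first has 3 states tracking partial matches of the forbidden pattern `01`; the second has 2 states tracking the input length modulo 2. A product state is a pair (one from each), accepting exactly when both do.
A 6-state machine:
        0   1  
>* q0   q1  q2 
   q1   q3  q4 
   q2   q3  q0 
 * q3   q1  q5 
   q4   q5  q5 
   q5   q4  q4 
(> = start, * = accepting)

start=q0; accept=q0,q3; q0-0->q1; q0-1->q2; q1-0->q3; q1-1->q4; q2-0->q3; q2-1->q0; q3-0->q1; q3-1->q5; q4-0->q5; q4-1->q5; q5-0->q4; q5-1->q4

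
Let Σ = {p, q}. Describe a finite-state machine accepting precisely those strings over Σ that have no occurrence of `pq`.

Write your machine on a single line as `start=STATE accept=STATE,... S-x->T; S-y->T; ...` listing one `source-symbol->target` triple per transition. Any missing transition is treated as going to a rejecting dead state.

This is the complement of 'contains `pq`'. Use the same substring-matching states — s0 through s2 holding how much of `pq` has just been matched — but flip the accepting set: everything except the trap s2 accepts.
A 3-state machine:
        p   q  
>* s0   s1  s0 
 * s1   s1  s2 
   s2   s2  s2 
(> = start, * = accepting)

start=s0; accept=s0,s1; s0-p->s1; s0-q->s0; s1-p->s1; s1-q->s2; s2-p->s2; s2-q->s2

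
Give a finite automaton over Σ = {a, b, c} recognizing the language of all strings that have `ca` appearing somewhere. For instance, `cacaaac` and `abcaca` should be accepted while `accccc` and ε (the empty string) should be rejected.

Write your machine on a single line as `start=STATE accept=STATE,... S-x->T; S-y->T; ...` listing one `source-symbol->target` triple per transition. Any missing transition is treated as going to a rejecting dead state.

start=q0; accept=q2; q0-a->q0; q0-b->q0; q0-c->q1; q1-a->q2; q1-b->q0; q1-c->q1; q2-a->q2; q2-b->q2; q2-c->q2

States q0..q1 record the length of the longest prefix of `ca` that matches the current input suffix. Reaching q2 means `ca` has been seen, and we stay there forever. Accept from q2.
A 3-state machine:
        a   b   c  
>  q0   q0  q0  q1 
   q1   q2  q0  q1 
 * q2   q2  q2  q2 
(> = start, * = accepting)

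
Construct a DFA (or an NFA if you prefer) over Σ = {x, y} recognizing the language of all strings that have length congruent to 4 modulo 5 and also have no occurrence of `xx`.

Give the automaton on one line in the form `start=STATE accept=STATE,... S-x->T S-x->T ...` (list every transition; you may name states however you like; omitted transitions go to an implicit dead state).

start=s0 accept=s8,s9 s0-x->s1 s0-y->s2 s1-x->s3 s1-y->s4 s2-x->s5 s2-y->s4 s3-x->s3 s3-y->s3 s4-x->s6 s4-y->s7 s5-x->s3 s5-y->s7 s6-x->s3 s6-y->s8 s7-x->s9 s7-y->s8 s8-x->s10 s8-y->s0 s9-x->s3 s9-y->s0 s10-x->s3 s10-y->s2

Run two small machines in parallel and take their product. The first has 5 states tracking the input length modulo 5; the second has 3 states tracking partial matches of the forbidden pattern `xx`. A product state is a pair (one from each), accepting exactly when both do. Equivalent product states are then merged.
          x    y  
>  s0     s1   s2 
   s1     s3   s4 
   s2     s5   s4 
   s3     s3   s3 
   s4     s6   s7 
   s5     s3   s7 
   s6     s3   s8 
   s7     s9   s8 
 * s8    s10   s0 
 * s9     s3   s0 
   s10    s3   s2 
(> = start, * = accepting)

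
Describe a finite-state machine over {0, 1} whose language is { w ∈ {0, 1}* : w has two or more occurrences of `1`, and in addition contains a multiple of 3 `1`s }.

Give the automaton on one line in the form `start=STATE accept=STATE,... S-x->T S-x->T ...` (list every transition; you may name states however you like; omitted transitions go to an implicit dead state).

start=q0 accept=q3 q0-0->q0 q0-1->q1 q1-0->q1 q1-1->q2 q2-0->q2 q2-1->q3 q3-0->q3 q3-1->q4 q4-0->q4 q4-1->q5 q5-0->q5 q5-1->q3

Build one automaton per condition and run them in lockstep. The first has 4 states tracking the count of `1`s, saturating at 3; the second has 3 states tracking the count of `1`s modulo 3. A product state is a pair (one from each), accepting exactly when both do.
With 6 states:
        0   1  
>  q0   q0  q1 
   q1   q1  q2 
   q2   q2  q3 
 * q3   q3  q4 
   q4   q4  q5 
   q5   q5  q3 
(> = start, * = accepting)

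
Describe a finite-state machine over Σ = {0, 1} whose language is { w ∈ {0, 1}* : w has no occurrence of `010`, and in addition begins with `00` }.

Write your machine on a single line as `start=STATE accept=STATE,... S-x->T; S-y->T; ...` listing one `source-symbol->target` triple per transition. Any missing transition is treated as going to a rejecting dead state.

Run two small machines in parallel and take their product. The first has 4 states tracking partial matches of the forbidden pattern `010`; the second has 4 states tracking whether the input so far still matches the prefix `00`. A product state is a pair (one from each), accepting exactly when both do. Equivalent product states are then merged.
6 states suffice.
        0   1  
>  s0   s1  s2 
   s1   s3  s2 
   s2   s2  s2 
 * s3   s3  s4 
 * s4   s2  s5 
 * s5   s3  s5 
(> = start, * = accepting)

start=s0; accept=s3,s4,s5; s0-0->s1; s0-1->s2; s1-0->s3; s1-1->s2; s2-0->s2; s2-1->s2; s3-0->s3; s3-1->s4; s4-0->s2; s4-1->s5; s5-0->s3; s5-1->s5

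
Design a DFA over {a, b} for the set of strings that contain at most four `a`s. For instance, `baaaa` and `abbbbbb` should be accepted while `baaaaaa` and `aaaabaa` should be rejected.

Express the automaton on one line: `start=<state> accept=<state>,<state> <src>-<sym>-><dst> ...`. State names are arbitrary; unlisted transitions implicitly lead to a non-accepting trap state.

Count `a`s, saturating at 5: states q0 through q4 mean 0 through 4 `a`s seen; q5 means more than 4. Each `a` increments (capped at q5); other symbols loop. Accept from {q0, q1, q2, q3, q4}.
A 6-state machine:
        a   b  
>* q0   q1  q0 
 * q1   q2  q1 
 * q2   q3  q2 
 * q3   q4  q3 
 * q4   q5  q4 
   q5   q5  q5 
(> = start, * = accepting)

start=q0 accept=q0,q1,q2,q3,q4 q0-a->q1 q0-b->q0 q1-a->q2 q1-b->q1 q2-a->q3 q2-b->q2 q3-a->q4 q3-b->q3 q4-a->q5 q4-b->q4 q5-a->q5 q5-b->q5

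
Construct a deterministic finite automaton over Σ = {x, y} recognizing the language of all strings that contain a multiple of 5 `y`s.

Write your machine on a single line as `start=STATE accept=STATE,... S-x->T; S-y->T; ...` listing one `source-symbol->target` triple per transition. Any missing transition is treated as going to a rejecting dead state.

The only thing that matters is how many `y`s have appeared, reduced mod 5. Use one state per residue: q0 for 0, …, q4 for 4. Reading `y` moves to the next residue; anything else stays put. q0 is accepting.
A 5-state machine:
        x   y  
>* q0   q0  q1 
   q1   q1  q2 
   q2   q2  q3 
   q3   q3  q4 
   q4   q4  q0 
(> = start, * = accepting)

start=q0; accept=q0; q0-x->q0; q0-y->q1; q1-x->q1; q1-y->q2; q2-x->q2; q2-y->q3; q3-x->q3; q3-y->q4; q4-x->q4; q4-y->q0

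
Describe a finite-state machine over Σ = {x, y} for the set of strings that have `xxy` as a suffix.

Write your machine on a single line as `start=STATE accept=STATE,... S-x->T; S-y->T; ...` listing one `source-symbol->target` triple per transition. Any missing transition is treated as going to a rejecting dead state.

Let each state record the length of the longest suffix of the input read so far that is also a prefix of `xxy`. s1 means the last symbol is `x`; s2 means the last 2 symbols are `xx`; s3 means the last 3 symbols are `xxy`. Accept only at s3, where the string currently ends in `xxy`.
With 4 states:
        x   y  
>  s0   s1  s0 
   s1   s2  s0 
   s2   s2  s3 
 * s3   s1  s0 
(> = start, * = accepting)

start=s0; accept=s3; s0-x->s1; s0-y->s0; s1-x->s2; s1-y->s0; s2-x->s2; s2-y->s3; s3-x->s1; s3-y->s0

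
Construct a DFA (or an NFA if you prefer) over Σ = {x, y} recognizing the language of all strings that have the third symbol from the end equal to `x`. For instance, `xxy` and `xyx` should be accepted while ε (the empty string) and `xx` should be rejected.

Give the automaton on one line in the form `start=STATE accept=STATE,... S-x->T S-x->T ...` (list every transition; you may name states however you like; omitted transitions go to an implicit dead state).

A DFA must remember the last 3 symbols (since which symbol is third-to-last isn't known until the input ends). Use one state per possible window of the last ≤3 symbols; accept from those whose window starts with `x`.
With 15 states:
          x    y  
>  q0     q1   q2 
   q1     q3   q4 
   q2     q5   q6 
   q3     q7   q8 
   q4     q9  q10 
   q5    q11  q12 
   q6    q13  q14 
 * q7     q7   q8 
 * q8     q9  q10 
 * q9    q11  q12 
 * q10   q13  q14 
   q11    q7   q8 
   q12    q9  q10 
   q13   q11  q12 
   q14   q13  q14 
(> = start, * = accepting)

start=q0 accept=q7,q8,q9,q10 q0-x->q1 q0-y->q2 q1-x->q3 q1-y->q4 q2-x->q5 q2-y->q6 q3-x->q7 q3-y->q8 q4-x->q9 q4-y->q10 q5-x->q11 q5-y->q12 q6-x->q13 q6-y->q14 q7-x->q7 q7-y->q8 q8-x->q9 q8-y->q10 q9-x->q11 q9-y->q12 q10-x->q13 q10-y->q14 q11-x->q7 q11-y->q8 q12-x->q9 q12-y->q10 q13-x->q11 q13-y->q12 q14-x->q13 q14-y->q14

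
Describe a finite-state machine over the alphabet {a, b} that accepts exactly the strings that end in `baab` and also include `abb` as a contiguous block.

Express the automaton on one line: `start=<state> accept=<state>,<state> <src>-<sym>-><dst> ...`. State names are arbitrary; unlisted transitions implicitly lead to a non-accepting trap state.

Run two small machines in parallel and take their product. The first has 5 states tracking how much of the suffix `baab` has currently been matched; the second has 4 states tracking whether and how much of `abb` has been seen. A product state is a pair (one from each), accepting exactly when both do. Equivalent product states are then merged.
With 8 states:
        a   b  
>  q0   q1  q0 
   q1   q1  q2 
   q2   q1  q3 
   q3   q4  q3 
   q4   q5  q3 
   q5   q6  q7 
   q6   q6  q3 
 * q7   q4  q3 
(> = start, * = accepting)

start=q0 accept=q7 q0-a->q1 q0-b->q0 q1-a->q1 q1-b->q2 q2-a->q1 q2-b->q3 q3-a->q4 q3-b->q3 q4-a->q5 q4-b->q3 q5-a->q6 q5-b->q7 q6-a->q6 q6-b->q3 q7-a->q4 q7-b->q3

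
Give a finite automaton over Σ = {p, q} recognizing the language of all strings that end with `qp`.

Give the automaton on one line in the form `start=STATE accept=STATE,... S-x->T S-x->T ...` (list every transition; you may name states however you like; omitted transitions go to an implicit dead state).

start=S0 accept=S2 S0-p->S0 S0-q->S1 S1-p->S2 S1-q->S1 S2-p->S0 S2-q->S1

Remember how much of `qp` the current input suffix matches. State S0 means no match yet; S1 means the last symbol is `q`; S2 means the last 2 symbols are `qp`. Only S2 accepts. On a mismatch, fall back to the longest proper suffix that is still a prefix of `qp`.
With 3 states:
        p   q  
>  S0   S0  S1 
   S1   S2  S1 
 * S2   S0  S1 
(> = start, * = accepting)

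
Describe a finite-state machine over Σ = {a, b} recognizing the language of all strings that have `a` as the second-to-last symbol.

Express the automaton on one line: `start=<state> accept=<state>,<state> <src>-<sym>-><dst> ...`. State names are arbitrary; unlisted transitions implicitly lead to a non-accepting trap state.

Because acceptance depends on a position counted from the end, the machine has to buffer the most recent 2 symbols. Make each state the string of the last up-to-2 symbols read; on input `x` shift the window left and append `x`. Accept when the buffered window has length 2 and begins with `a`.
7 states suffice.
        a   b  
>  S0   S1  S2 
   S1   S3  S4 
   S2   S5  S6 
 * S3   S3  S4 
 * S4   S5  S6 
   S5   S3  S4 
   S6   S5  S6 
(> = start, * = accepting)

start=S0 accept=S3,S4 S0-a->S1 S0-b->S2 S1-a->S3 S1-b->S4 S2-a->S5 S2-b->S6 S3-a->S3 S3-b->S4 S4-a->S5 S4-b->S6 S5-a->S3 S5-b->S4 S6-a->S5 S6-b->S6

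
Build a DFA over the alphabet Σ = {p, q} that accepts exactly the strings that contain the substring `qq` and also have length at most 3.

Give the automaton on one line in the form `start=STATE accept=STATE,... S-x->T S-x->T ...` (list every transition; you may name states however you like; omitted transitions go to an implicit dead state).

Run two small machines in parallel and take their product. The first has 3 states tracking whether and how much of `qq` has been seen; the second has 5 states tracking the input length, saturating at 4. A product state is a pair (one from each), accepting exactly when both do. After merging equivalent states the machine shrinks.
With 7 states:
       p  q 
>  A   B  C 
   B   D  E 
   C   D  F 
   D   D  D 
   E   D  G 
 * F   G  G 
 * G   D  D 
(> = start, * = accepting)

start=A accept=F,G A-p->B A-q->C B-p->D B-q->E C-p->D C-q->F D-p->D D-q->D E-p->D E-q->G F-p->G F-q->G G-p->D G-q->D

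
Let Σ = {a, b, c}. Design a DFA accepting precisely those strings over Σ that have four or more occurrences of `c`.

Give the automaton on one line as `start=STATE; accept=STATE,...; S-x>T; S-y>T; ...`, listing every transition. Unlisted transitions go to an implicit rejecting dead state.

start=s0; accept=s4,s5; s0-a>s0; s0-b>s0; s0-c>s1; s1-a>s1; s1-b>s1; s1-c>s2; s2-a>s2; s2-b>s2; s2-c>s3; s3-a>s3; s3-b>s3; s3-c>s4; s4-a>s4; s4-b>s4; s4-c>s5; s5-a>s5; s5-b>s5; s5-c>s5

Only the number of `c`s matters, and only up to 5. Make a chain s0 → s1 → s2 → s3 → s4 → s5 advanced by each `c` (with s5 absorbing); every other symbol self-loops. The accepting set is {s4, s5}.
With 6 states:
        a   b   c  
>  s0   s0  s0  s1 
   s1   s1  s1  s2 
   s2   s2  s2  s3 
   s3   s3  s3  s4 
 * s4   s4  s4  s5 
 * s5   s5  s5  s5 
(> = start, * = accepting)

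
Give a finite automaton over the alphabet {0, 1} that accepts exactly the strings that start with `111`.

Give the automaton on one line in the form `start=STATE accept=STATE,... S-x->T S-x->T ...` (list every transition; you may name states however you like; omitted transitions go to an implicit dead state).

start=q0 accept=q3 q0-0->q4 q0-1->q1 q1-0->q4 q1-1->q2 q2-0->q4 q2-1->q3 q3-0->q3 q3-1->q3 q4-0->q4 q4-1->q4

Check the first 3 symbols one by one: q0 through q2 record how many have matched `111` so far; any wrong symbol goes to the dead state q4. After all 3 match we enter the accepting sink q3.
With 5 states:
        0   1  
>  q0   q4  q1 
   q1   q4  q2 
   q2   q4  q3 
 * q3   q3  q3 
   q4   q4  q4 
(> = start, * = accepting)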